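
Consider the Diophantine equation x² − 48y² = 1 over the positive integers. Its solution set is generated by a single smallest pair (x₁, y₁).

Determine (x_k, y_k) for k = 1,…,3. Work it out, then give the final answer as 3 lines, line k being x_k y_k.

7 1
97 14
1351 195

[6; 1,12] for √48; ℓ=2 ⇒ convergent index 1
a_0=6:  p_0=6·1+0=6,  q_0=6·0+1=1
a_1=1:  p_1=1·6+1=7,  q_1=1·1+0=1
→ (7, 1).  Check: 7²=49, 48·1²=48, difference 1.
(x_2, y_2) = (7·7 + 48·1·1, 7·1 + 1·7) = (97, 14)
(x_3, y_3) = (7·97 + 48·1·14, 7·14 + 1·97) = (1351, 195)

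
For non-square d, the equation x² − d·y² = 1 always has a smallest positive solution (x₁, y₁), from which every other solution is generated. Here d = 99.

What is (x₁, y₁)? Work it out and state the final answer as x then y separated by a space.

10 1

√99 = [9; 1,18, …], period ℓ=2 (even) → k=1
a_0=9:  p_0=9·1+0=9,  q_0=9·0+1=1
a_1=1:  p_1=1·9+1=10,  q_1=1·1+0=1
(x₁, y₁) = (10, 1);  10² − 99·1² = 1 ✓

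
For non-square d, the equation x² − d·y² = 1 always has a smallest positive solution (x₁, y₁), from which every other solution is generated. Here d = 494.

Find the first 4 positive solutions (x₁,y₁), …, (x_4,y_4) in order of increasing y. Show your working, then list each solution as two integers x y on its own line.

√494 = [22; 4,2,2,1,2,1,2,2,4,44, …], period ℓ=10 (even) → k=9
a_0=22:  p_0=22·1+0=22,  q_0=22·0+1=1
…
a_2=2:  p_2=2·89+22=200,  q_2=2·4+1=9
a_3=2:  p_3=2·200+89=489,  q_3=2·9+4=22
…
a_5=2:  p_5=2·689+489=1867,  q_5=2·31+22=84
…
a_7=2:  p_7=2·2556+1867=6979,  q_7=2·115+84=314
a_8=2:  p_8=2·6979+2556=16514,  q_8=2·314+115=743
a_9=4:  p_9=4·16514+6979=73035,  q_9=4·743+314=3286
→ (73035, 3286).  Check: 73035²=5334111225, 494·3286²=5334111224, difference 1.
k=2:  x_2 = 73035·73035+494·3286·3286 = 10668222449,  y_2 = 73035·3286+3286·73035 = 479986020
k=3:  x_3 = 73035·10668222449+494·3286·479986020 = 1558307253052395,  y_3 = 73035·479986020+3286·10668222449 = 70111557938114
k=4:  x_4 = 73035·1558307253052395+494·3286·70111557938114 = 227621940442695115201,  y_4 = 73035·70111557938114+3286·1558307253052395 = 10241195267540325960

73035 3286
10668222449 479986020
1558307253052395 70111557938114
227621940442695115201 10241195267540325960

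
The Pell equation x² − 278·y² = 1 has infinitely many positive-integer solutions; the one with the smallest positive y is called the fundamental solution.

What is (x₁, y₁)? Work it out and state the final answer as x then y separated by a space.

√278 → a₀=16, period (1,2,16,2,1,32); ℓ=6 even so k=5
a_0=16:  p_0=16·1+0=16,  q_0=16·0+1=1
a_1=1:  p_1=1·16+1=17,  q_1=1·1+0=1
a_2=2:  p_2=2·17+16=50,  q_2=2·1+1=3
a_3=16:  p_3=16·50+17=817,  q_3=16·3+1=49
a_4=2:  p_4=2·817+50=1684,  q_4=2·49+3=101
a_5=1:  p_5=1·1684+817=2501,  q_5=1·101+49=150
fundamental: x₁=2501, y₁=150  (since 6255001 − 278·22500 = 1)

2501 150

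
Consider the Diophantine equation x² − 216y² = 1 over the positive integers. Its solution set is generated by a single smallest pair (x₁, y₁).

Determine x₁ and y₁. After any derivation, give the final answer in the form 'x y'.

485 33

√216 = [14; 1,2,3,2,1,28, …], period ℓ=6 (even) → k=5
step 0: (14, 1)  from 14·(1,0) + (0,1)
step 1: (15, 1)  from 1·(14,1) + (1,0)
…
step 3: (147, 10)  from 3·(44,3) + (15,1)
step 4: (338, 23)  from 2·(147,10) + (44,3)
step 5: (485, 33)  from 1·(338,23) + (147,10)
fundamental: x₁=485, y₁=33  (since 235225 − 216·1089 = 1)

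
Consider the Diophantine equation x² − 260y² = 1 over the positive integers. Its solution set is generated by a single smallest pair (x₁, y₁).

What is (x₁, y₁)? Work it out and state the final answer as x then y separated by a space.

129 8

√260 = [16; 8,32, …], period ℓ=2 (even) → k=1
k=0  a_k=16  p_k/q_k = 16/1
k=1  a_k=8  p_k/q_k = 129/8
(x₁, y₁) = (129, 8);  129² − 260·8² = 1 ✓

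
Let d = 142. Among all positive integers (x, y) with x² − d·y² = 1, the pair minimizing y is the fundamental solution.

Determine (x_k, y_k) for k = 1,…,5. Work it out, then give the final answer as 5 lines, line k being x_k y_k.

143 12
40897 3432
11696399 981540
3345129217 280717008
956695259663 80284082748

d=142: √d = [11; 1,10,1,22] (ℓ=4, even), read p_3/q_3
k=0  a_k=11  p_k/q_k = 11/1
k=1  a_k=1  p_k/q_k = 12/1
k=2  a_k=10  p_k/q_k = 131/11
k=3  a_k=1  p_k/q_k = 143/12
fundamental: x₁=143, y₁=12  (since 20449 − 142·144 = 1)
k=2:  x_2 = 143·143+142·12·12 = 40897,  y_2 = 143·12+12·143 = 3432
k=3:  x_3 = 143·40897+142·12·3432 = 11696399,  y_3 = 143·3432+12·40897 = 981540
k=4:  x_4 = 143·11696399+142·12·981540 = 3345129217,  y_4 = 143·981540+12·11696399 = 280717008
k=5:  x_5 = 143·3345129217+142·12·280717008 = 956695259663,  y_5 = 143·280717008+12·3345129217 = 80284082748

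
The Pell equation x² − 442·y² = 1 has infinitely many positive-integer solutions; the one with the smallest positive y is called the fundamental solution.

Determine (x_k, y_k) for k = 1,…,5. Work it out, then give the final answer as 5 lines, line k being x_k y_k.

883 42
1559377 74172
2753858899 130987710
4863313256257 231324221688
8588608456690963 408518444513298

√442 → a₀=21, period (42); ℓ=1 odd so k=1
step 0: (21, 1)  from 21·(1,0) + (0,1)
step 1: (883, 42)  from 42·(21,1) + (1,0)
→ (883, 42).  Check: 883²=779689, 442·42²=779688, difference 1.
k=2:  x_2 = 883·883+442·42·42 = 1559377,  y_2 = 883·42+42·883 = 74172
k=3:  x_3 = 883·1559377+442·42·74172 = 2753858899,  y_3 = 883·74172+42·1559377 = 130987710
k=4:  x_4 = 883·2753858899+442·42·130987710 = 4863313256257,  y_4 = 883·130987710+42·2753858899 = 231324221688
k=5:  x_5 = 883·4863313256257+442·42·231324221688 = 8588608456690963,  y_5 = 883·231324221688+42·4863313256257 = 408518444513298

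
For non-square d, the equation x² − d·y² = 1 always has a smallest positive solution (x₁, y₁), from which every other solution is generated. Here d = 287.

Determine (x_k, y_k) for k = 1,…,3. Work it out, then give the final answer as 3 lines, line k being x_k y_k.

√287 = [16; 1,15,1,32, …], period ℓ=4 (even) → k=3
step 0: (16, 1)  from 16·(1,0) + (0,1)
…
step 2: (271, 16)  from 15·(17,1) + (16,1)
step 3: (288, 17)  from 1·(271,16) + (17,1)
(x₁, y₁) = (288, 17);  288² − 287·17² = 1 ✓
n=2: (288,17)∘(288,17) = (288·288+287·17·17, 288·17+17·288) = (165887,9792)
n=3: (165887,9792)∘(288,17) = (288·165887+287·17·9792, 288·9792+17·165887) = (95550624,5640175)

288 17
165887 9792
95550624 5640175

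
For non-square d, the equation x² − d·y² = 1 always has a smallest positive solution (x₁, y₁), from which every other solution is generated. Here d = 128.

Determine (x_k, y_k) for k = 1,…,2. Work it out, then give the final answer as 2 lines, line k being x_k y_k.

577 51
665857 58854

√128 = [11; 3,5,3,22, …], period ℓ=4 (even) → k=3
k=0  a_k=11  p_k/q_k = 11/1
k=1  a_k=3  p_k/q_k = 34/3
k=2  a_k=5  p_k/q_k = 181/16
k=3  a_k=3  p_k/q_k = 577/51
→ (577, 51).  Check: 577²=332929, 128·51²=332928, difference 1.
n=2: (577,51)∘(577,51) = (577·577+128·51·51, 577·51+51·577) = (665857,58854)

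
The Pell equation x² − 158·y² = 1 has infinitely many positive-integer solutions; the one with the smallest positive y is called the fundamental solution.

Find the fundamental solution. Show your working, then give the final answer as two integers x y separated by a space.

[12; 1,1,3,12,3,1,1,24] for √158; ℓ=8 ⇒ convergent index 7
a_0=12:  p_0=12·1+0=12,  q_0=12·0+1=1
a_1=1:  p_1=1·12+1=13,  q_1=1·1+0=1
a_2=1:  p_2=1·13+12=25,  q_2=1·1+1=2
a_3=3:  p_3=3·25+13=88,  q_3=3·2+1=7
a_4=12:  p_4=12·88+25=1081,  q_4=12·7+2=86
a_5=3:  p_5=3·1081+88=3331,  q_5=3·86+7=265
a_6=1:  p_6=1·3331+1081=4412,  q_6=1·265+86=351
a_7=1:  p_7=1·4412+3331=7743,  q_7=1·351+265=616
fundamental: x₁=7743, y₁=616  (since 59954049 − 158·379456 = 1)

7743 616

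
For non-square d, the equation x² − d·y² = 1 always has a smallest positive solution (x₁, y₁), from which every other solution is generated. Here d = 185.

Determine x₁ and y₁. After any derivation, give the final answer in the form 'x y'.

√185 = [13; 1,1,1,1,26, …], period ℓ=5 (odd) → k=9
step 0: (13, 1)  from 13·(1,0) + (0,1)
step 1: (14, 1)  from 1·(13,1) + (1,0)
…
step 6: (1877, 138)  from 1·(1809,133) + (68,5)
step 7: (3686, 271)  from 1·(1877,138) + (1809,133)
step 8: (5563, 409)  from 1·(3686,271) + (1877,138)
step 9: (9249, 680)  from 1·(5563,409) + (3686,271)
→ (9249, 680).  Check: 9249²=85544001, 185·680²=85544000, difference 1.

9249 680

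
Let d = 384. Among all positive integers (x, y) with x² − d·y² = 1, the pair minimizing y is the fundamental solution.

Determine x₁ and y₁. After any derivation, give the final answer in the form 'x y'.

4801 245

[19; 1,1,2,9,2,1,1,38] for √384; ℓ=8 ⇒ convergent index 7
i=0: a=19 ⇒ p=19, q=1
…
i=2: a=1 ⇒ p=39, q=2
…
i=5: a=2 ⇒ p=1940, q=99
i=6: a=1 ⇒ p=2861, q=146
i=7: a=1 ⇒ p=4801, q=245
→ (4801, 245).  Check: 4801²=23049601, 384·245²=23049600, difference 1.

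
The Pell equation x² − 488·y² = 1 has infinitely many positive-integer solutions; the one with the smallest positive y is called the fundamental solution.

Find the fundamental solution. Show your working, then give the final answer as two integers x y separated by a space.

√488 = [22; 11,44, …], period ℓ=2 (even) → k=1
a_0=22:  p_0=22·1+0=22,  q_0=22·0+1=1
a_1=11:  p_1=11·22+1=243,  q_1=11·1+0=11
(x₁, y₁) = (243, 11);  243² − 488·11² = 1 ✓

243 11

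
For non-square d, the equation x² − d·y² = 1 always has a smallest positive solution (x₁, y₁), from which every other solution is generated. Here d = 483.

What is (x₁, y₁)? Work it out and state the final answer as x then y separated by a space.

[21; 1,42] for √483; ℓ=2 ⇒ convergent index 1
a_0=21:  p_0=21·1+0=21,  q_0=21·0+1=1
a_1=1:  p_1=1·21+1=22,  q_1=1·1+0=1
fundamental: x₁=22, y₁=1  (since 484 − 483·1 = 1)

22 1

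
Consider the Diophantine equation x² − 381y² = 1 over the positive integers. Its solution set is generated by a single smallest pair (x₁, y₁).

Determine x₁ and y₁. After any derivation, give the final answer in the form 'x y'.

1015 52

d=381: √d = [19; 1,1,12,1,1,38] (ℓ=6, even), read p_5/q_5
k=0  a_k=19  p_k/q_k = 19/1
…
k=2  a_k=1  p_k/q_k = 39/2
k=3  a_k=12  p_k/q_k = 488/25
k=4  a_k=1  p_k/q_k = 527/27
k=5  a_k=1  p_k/q_k = 1015/52
(x₁, y₁) = (1015, 52);  1015² − 381·52² = 1 ✓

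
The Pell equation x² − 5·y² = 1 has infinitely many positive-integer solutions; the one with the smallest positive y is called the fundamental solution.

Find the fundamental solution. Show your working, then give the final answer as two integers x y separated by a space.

9 4

[2; 4] for √5; ℓ=1 ⇒ convergent index 1
i=0: a=2 ⇒ p=2, q=1
i=1: a=4 ⇒ p=9, q=4
fundamental: x₁=9, y₁=4  (since 81 − 5·16 = 1)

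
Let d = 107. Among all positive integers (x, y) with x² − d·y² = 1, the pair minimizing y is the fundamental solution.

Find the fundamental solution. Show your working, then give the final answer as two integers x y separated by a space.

√107 = [10; 2,1,9,1,2,20, …], period ℓ=6 (even) → k=5
k=0  a_k=10  p_k/q_k = 10/1
k=1  a_k=2  p_k/q_k = 21/2
…
k=3  a_k=9  p_k/q_k = 300/29
k=4  a_k=1  p_k/q_k = 331/32
k=5  a_k=2  p_k/q_k = 962/93
→ (962, 93).  Check: 962²=925444, 107·93²=925443, difference 1.

962 93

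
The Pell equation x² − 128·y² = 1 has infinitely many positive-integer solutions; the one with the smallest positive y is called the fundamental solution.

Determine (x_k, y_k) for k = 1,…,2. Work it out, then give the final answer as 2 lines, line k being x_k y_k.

577 51
665857 58854

√128 → a₀=11, period (3,5,3,22); ℓ=4 even so k=3
a_0=11:  p_0=11·1+0=11,  q_0=11·0+1=1
…
a_2=5:  p_2=5·34+11=181,  q_2=5·3+1=16
a_3=3:  p_3=3·181+34=577,  q_3=3·16+3=51
(x₁, y₁) = (577, 51);  577² − 128·51² = 1 ✓
n=2: (577,51)∘(577,51) = (577·577+128·51·51, 577·51+51·577) = (665857,58854)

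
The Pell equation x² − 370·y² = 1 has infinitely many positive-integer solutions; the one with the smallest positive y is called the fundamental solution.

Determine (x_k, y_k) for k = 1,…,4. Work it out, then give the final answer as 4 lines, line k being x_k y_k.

213859 11118
91471343761 4755368724
39123940210553539 2033956799880714
16734013458886067250241 869959934526623861928

√370 = [19; 4,4,38, …], period ℓ=3 (odd) → k=5
step 0: (19, 1)  from 19·(1,0) + (0,1)
…
step 3: (12503, 650)  from 38·(327,17) + (77,4)
step 4: (50339, 2617)  from 4·(12503,650) + (327,17)
step 5: (213859, 11118)  from 4·(50339,2617) + (12503,650)
→ (213859, 11118).  Check: 213859²=45735671881, 370·11118²=45735671880, difference 1.
k=2:  x_2 = 213859·213859+370·11118·11118 = 91471343761,  y_2 = 213859·11118+11118·213859 = 4755368724
k=3:  x_3 = 213859·91471343761+370·11118·4755368724 = 39123940210553539,  y_3 = 213859·4755368724+11118·91471343761 = 2033956799880714
k=4:  x_4 = 213859·39123940210553539+370·11118·2033956799880714 = 16734013458886067250241,  y_4 = 213859·2033956799880714+11118·39123940210553539 = 869959934526623861928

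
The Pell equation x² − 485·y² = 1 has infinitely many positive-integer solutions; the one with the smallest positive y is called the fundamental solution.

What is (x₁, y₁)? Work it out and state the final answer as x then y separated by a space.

√485 → a₀=22, period (44); ℓ=1 odd so k=1
step 0: (22, 1)  from 22·(1,0) + (0,1)
step 1: (969, 44)  from 44·(22,1) + (1,0)
fundamental: x₁=969, y₁=44  (since 938961 − 485·1936 = 1)

969 44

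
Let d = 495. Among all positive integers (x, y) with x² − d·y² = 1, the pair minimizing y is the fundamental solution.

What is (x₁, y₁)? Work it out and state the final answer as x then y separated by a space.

[22; 4,44] for √495; ℓ=2 ⇒ convergent index 1
a_0=22:  p_0=22·1+0=22,  q_0=22·0+1=1
a_1=4:  p_1=4·22+1=89,  q_1=4·1+0=4
fundamental: x₁=89, y₁=4  (since 7921 − 495·16 = 1)

89 4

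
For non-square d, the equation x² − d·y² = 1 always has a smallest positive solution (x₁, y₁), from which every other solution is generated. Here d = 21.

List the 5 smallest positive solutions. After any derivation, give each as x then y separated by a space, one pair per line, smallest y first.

55 12
6049 1320
665335 145188
73180801 15969360
8049222775 1756484412

[4; 1,1,2,1,1,8] for √21; ℓ=6 ⇒ convergent index 5
step 0: (4, 1)  from 4·(1,0) + (0,1)
step 1: (5, 1)  from 1·(4,1) + (1,0)
step 2: (9, 2)  from 1·(5,1) + (4,1)
step 3: (23, 5)  from 2·(9,2) + (5,1)
step 4: (32, 7)  from 1·(23,5) + (9,2)
step 5: (55, 12)  from 1·(32,7) + (23,5)
(x₁, y₁) = (55, 12);  55² − 21·12² = 1 ✓
n=2: (55,12)∘(55,12) = (55·55+21·12·12, 55·12+12·55) = (6049,1320)
n=3: (6049,1320)∘(55,12) = (55·6049+21·12·1320, 55·1320+12·6049) = (665335,145188)
n=4: (665335,145188)∘(55,12) = (55·665335+21·12·145188, 55·145188+12·665335) = (73180801,15969360)
n=5: (73180801,15969360)∘(55,12) = (55·73180801+21·12·15969360, 55·15969360+12·73180801) = (8049222775,1756484412)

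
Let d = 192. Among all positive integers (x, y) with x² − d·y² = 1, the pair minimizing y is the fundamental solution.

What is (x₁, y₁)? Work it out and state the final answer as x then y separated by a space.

d=192: √d = [13; 1,5,1,26] (ℓ=4, even), read p_3/q_3
k=0  a_k=13  p_k/q_k = 13/1
…
k=2  a_k=5  p_k/q_k = 83/6
k=3  a_k=1  p_k/q_k = 97/7
→ (97, 7).  Check: 97²=9409, 192·7²=9408, difference 1.

97 7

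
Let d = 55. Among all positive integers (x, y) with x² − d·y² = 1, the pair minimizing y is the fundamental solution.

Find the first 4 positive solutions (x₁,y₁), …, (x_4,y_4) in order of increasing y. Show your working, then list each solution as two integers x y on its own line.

√55 = [7; 2,2,2,14, …], period ℓ=4 (even) → k=3
a_0=7:  p_0=7·1+0=7,  q_0=7·0+1=1
…
a_2=2:  p_2=2·15+7=37,  q_2=2·2+1=5
a_3=2:  p_3=2·37+15=89,  q_3=2·5+2=12
(x₁, y₁) = (89, 12);  89² − 55·12² = 1 ✓
(x_2, y_2) = (89·89 + 55·12·12, 89·12 + 12·89) = (15841, 2136)
(x_3, y_3) = (89·15841 + 55·12·2136, 89·2136 + 12·15841) = (2819609, 380196)
(x_4, y_4) = (89·2819609 + 55·12·380196, 89·380196 + 12·2819609) = (501874561, 67672752)

89 12
15841 2136
2819609 380196
501874561 67672752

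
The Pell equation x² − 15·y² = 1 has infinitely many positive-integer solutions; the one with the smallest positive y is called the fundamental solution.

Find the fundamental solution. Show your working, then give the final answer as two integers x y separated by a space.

4 1

[3; 1,6] for √15; ℓ=2 ⇒ convergent index 1
k=0  a_k=3  p_k/q_k = 3/1
k=1  a_k=1  p_k/q_k = 4/1
fundamental: x₁=4, y₁=1  (since 16 − 15·1 = 1)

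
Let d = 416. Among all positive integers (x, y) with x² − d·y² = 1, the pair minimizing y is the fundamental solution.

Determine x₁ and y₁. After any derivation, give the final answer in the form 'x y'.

√416 = [20; 2,1,1,9,1,1,2,40, …], period ℓ=8 (even) → k=7
a_0=20:  p_0=20·1+0=20,  q_0=20·0+1=1
…
a_2=1:  p_2=1·41+20=61,  q_2=1·2+1=3
…
a_6=1:  p_6=1·1081+979=2060,  q_6=1·53+48=101
a_7=2:  p_7=2·2060+1081=5201,  q_7=2·101+53=255
(x₁, y₁) = (5201, 255);  5201² − 416·255² = 1 ✓

5201 255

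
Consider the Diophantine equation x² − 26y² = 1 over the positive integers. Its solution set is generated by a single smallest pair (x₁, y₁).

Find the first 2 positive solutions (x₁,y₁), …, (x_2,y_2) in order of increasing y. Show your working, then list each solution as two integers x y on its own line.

51 10
5201 1020

√26 → a₀=5, period (10); ℓ=1 odd so k=1
i=0: a=5 ⇒ p=5, q=1
i=1: a=10 ⇒ p=51, q=10
(x₁, y₁) = (51, 10);  51² − 26·10² = 1 ✓
(x_2, y_2) = (51·51 + 26·10·10, 51·10 + 10·51) = (5201, 1020)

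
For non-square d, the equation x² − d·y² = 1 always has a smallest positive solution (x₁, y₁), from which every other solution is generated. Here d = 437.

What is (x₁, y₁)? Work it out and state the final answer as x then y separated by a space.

4599 220

d=437: √d = [20; 1,9,2,9,1,40] (ℓ=6, even), read p_5/q_5
i=0: a=20 ⇒ p=20, q=1
i=1: a=1 ⇒ p=21, q=1
i=2: a=9 ⇒ p=209, q=10
i=3: a=2 ⇒ p=439, q=21
i=4: a=9 ⇒ p=4160, q=199
i=5: a=1 ⇒ p=4599, q=220
(x₁, y₁) = (4599, 220);  4599² − 437·220² = 1 ✓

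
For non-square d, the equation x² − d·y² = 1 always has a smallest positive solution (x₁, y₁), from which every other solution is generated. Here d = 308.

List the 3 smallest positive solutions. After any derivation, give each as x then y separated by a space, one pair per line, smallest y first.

351 20
246401 14040
172973151 9856060

√308 → a₀=17, period (1,1,4,1,1,34); ℓ=6 even so k=5
k=0  a_k=17  p_k/q_k = 17/1
k=1  a_k=1  p_k/q_k = 18/1
k=2  a_k=1  p_k/q_k = 35/2
k=3  a_k=4  p_k/q_k = 158/9
k=4  a_k=1  p_k/q_k = 193/11
k=5  a_k=1  p_k/q_k = 351/20
fundamental: x₁=351, y₁=20  (since 123201 − 308·400 = 1)
(x_2, y_2) = (351·351 + 308·20·20, 351·20 + 20·351) = (246401, 14040)
(x_3, y_3) = (351·246401 + 308·20·14040, 351·14040 + 20·246401) = (172973151, 9856060)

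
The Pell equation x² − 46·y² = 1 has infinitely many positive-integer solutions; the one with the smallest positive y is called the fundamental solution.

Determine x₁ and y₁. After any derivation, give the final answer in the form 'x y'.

√46 = [6; 1,3,1,1,2,6,2,1,1,3,1,12, …], period ℓ=12 (even) → k=11
step 0: (6, 1)  from 6·(1,0) + (0,1)
…
step 2: (27, 4)  from 3·(7,1) + (6,1)
…
step 4: (61, 9)  from 1·(34,5) + (27,4)
step 5: (156, 23)  from 2·(61,9) + (34,5)
step 6: (997, 147)  from 6·(156,23) + (61,9)
…
step 8: (3147, 464)  from 1·(2150,317) + (997,147)
step 9: (5297, 781)  from 1·(3147,464) + (2150,317)
step 10: (19038, 2807)  from 3·(5297,781) + (3147,464)
step 11: (24335, 3588)  from 1·(19038,2807) + (5297,781)
(x₁, y₁) = (24335, 3588);  24335² − 46·3588² = 1 ✓

24335 3588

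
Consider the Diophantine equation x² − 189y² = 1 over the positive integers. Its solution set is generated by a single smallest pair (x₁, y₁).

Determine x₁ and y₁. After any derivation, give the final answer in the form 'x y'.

55 4

[13; 1,2,1,26] for √189; ℓ=4 ⇒ convergent index 3
step 0: (13, 1)  from 13·(1,0) + (0,1)
step 1: (14, 1)  from 1·(13,1) + (1,0)
step 2: (41, 3)  from 2·(14,1) + (13,1)
step 3: (55, 4)  from 1·(41,3) + (14,1)
→ (55, 4).  Check: 55²=3025, 189·4²=3024, difference 1.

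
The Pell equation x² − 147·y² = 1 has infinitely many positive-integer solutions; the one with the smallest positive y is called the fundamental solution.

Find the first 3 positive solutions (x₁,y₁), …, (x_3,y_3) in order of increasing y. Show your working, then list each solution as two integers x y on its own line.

[12; 8,24] for √147; ℓ=2 ⇒ convergent index 1
k=0  a_k=12  p_k/q_k = 12/1
k=1  a_k=8  p_k/q_k = 97/8
fundamental: x₁=97, y₁=8  (since 9409 − 147·64 = 1)
n=2: (97,8)∘(97,8) = (97·97+147·8·8, 97·8+8·97) = (18817,1552)
n=3: (18817,1552)∘(97,8) = (97·18817+147·8·1552, 97·1552+8·18817) = (3650401,301080)

97 8
18817 1552
3650401 301080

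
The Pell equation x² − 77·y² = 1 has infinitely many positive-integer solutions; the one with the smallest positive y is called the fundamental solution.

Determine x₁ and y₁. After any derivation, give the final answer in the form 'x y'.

351 40

√77 → a₀=8, period (1,3,2,3,1,16); ℓ=6 even so k=5
step 0: (8, 1)  from 8·(1,0) + (0,1)
…
step 3: (79, 9)  from 2·(35,4) + (9,1)
step 4: (272, 31)  from 3·(79,9) + (35,4)
step 5: (351, 40)  from 1·(272,31) + (79,9)
→ (351, 40).  Check: 351²=123201, 77·40²=123200, difference 1.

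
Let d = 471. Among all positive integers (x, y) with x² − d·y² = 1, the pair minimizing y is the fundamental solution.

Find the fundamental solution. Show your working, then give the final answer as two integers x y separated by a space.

d=471: √d = [21; 1,2,2,1,3,…,2,1,42] (ℓ=14, even), read p_13/q_13
i=0: a=21 ⇒ p=21, q=1
…
i=5: a=3 ⇒ p=803, q=37
…
i=8: a=4 ⇒ p=198665, q=9154
i=9: a=3 ⇒ p=644804, q=29711
…
i=12: a=2 ⇒ p=5506953, q=253747
i=13: a=1 ⇒ p=7838695, q=361188
(x₁, y₁) = (7838695, 361188);  7838695² − 471·361188² = 1 ✓

7838695 361188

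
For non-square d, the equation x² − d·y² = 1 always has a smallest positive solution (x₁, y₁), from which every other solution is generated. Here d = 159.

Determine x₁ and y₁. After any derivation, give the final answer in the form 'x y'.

√159 = [12; 1,1,1,1,3,1,1,1,1,24, …], period ℓ=10 (even) → k=9
step 0: (12, 1)  from 12·(1,0) + (0,1)
step 1: (13, 1)  from 1·(12,1) + (1,0)
…
step 4: (63, 5)  from 1·(38,3) + (25,2)
step 5: (227, 18)  from 3·(63,5) + (38,3)
…
step 7: (517, 41)  from 1·(290,23) + (227,18)
step 8: (807, 64)  from 1·(517,41) + (290,23)
step 9: (1324, 105)  from 1·(807,64) + (517,41)
fundamental: x₁=1324, y₁=105  (since 1752976 − 159·11025 = 1)

1324 105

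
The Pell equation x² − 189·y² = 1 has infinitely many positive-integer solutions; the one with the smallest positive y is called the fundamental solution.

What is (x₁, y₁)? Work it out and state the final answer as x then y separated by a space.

√189 = [13; 1,2,1,26, …], period ℓ=4 (even) → k=3
a_0=13:  p_0=13·1+0=13,  q_0=13·0+1=1
a_1=1:  p_1=1·13+1=14,  q_1=1·1+0=1
a_2=2:  p_2=2·14+13=41,  q_2=2·1+1=3
a_3=1:  p_3=1·41+14=55,  q_3=1·3+1=4
→ (55, 4).  Check: 55²=3025, 189·4²=3024, difference 1.

55 4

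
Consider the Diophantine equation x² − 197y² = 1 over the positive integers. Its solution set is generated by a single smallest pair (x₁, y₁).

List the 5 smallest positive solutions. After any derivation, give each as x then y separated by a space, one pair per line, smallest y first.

[14; 28] for √197; ℓ=1 ⇒ convergent index 1
step 0: (14, 1)  from 14·(1,0) + (0,1)
step 1: (393, 28)  from 28·(14,1) + (1,0)
→ (393, 28).  Check: 393²=154449, 197·28²=154448, difference 1.
n=2: (393,28)∘(393,28) = (393·393+197·28·28, 393·28+28·393) = (308897,22008)
n=3: (308897,22008)∘(393,28) = (393·308897+197·28·22008, 393·22008+28·308897) = (242792649,17298260)
n=4: (242792649,17298260)∘(393,28) = (393·242792649+197·28·17298260, 393·17298260+28·242792649) = (190834713217,13596410352)
n=5: (190834713217,13596410352)∘(393,28) = (393·190834713217+197·28·13596410352, 393·13596410352+28·190834713217) = (149995841795913,10686761238412)

393 28
308897 22008
242792649 17298260
190834713217 13596410352
149995841795913 10686761238412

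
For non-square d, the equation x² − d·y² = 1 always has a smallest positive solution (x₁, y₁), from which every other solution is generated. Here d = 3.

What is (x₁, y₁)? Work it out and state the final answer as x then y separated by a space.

2 1

d=3: √d = [1; 1,2] (ℓ=2, even), read p_1/q_1
a_0=1:  p_0=1·1+0=1,  q_0=1·0+1=1
a_1=1:  p_1=1·1+1=2,  q_1=1·1+0=1
→ (2, 1).  Check: 2²=4, 3·1²=3, difference 1.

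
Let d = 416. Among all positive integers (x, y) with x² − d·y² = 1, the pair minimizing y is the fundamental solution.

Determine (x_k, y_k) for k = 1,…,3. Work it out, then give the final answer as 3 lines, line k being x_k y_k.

[20; 2,1,1,9,1,1,2,40] for √416; ℓ=8 ⇒ convergent index 7
a_0=20:  p_0=20·1+0=20,  q_0=20·0+1=1
…
a_2=1:  p_2=1·41+20=61,  q_2=1·2+1=3
a_3=1:  p_3=1·61+41=102,  q_3=1·3+2=5
a_4=9:  p_4=9·102+61=979,  q_4=9·5+3=48
a_5=1:  p_5=1·979+102=1081,  q_5=1·48+5=53
a_6=1:  p_6=1·1081+979=2060,  q_6=1·53+48=101
a_7=2:  p_7=2·2060+1081=5201,  q_7=2·101+53=255
fundamental: x₁=5201, y₁=255  (since 27050401 − 416·65025 = 1)
(5201+255√416)^2 = 54100801 + 2652510√416
(5201+255√416)^3 = 562756526801 + 27591408765√416

5201 255
54100801 2652510
562756526801 27591408765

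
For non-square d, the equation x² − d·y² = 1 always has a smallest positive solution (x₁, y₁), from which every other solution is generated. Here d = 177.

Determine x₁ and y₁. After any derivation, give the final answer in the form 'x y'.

62423 4692

d=177: √d = [13; 3,3,2,8,2,3,3,26] (ℓ=8, even), read p_7/q_7
step 0: (13, 1)  from 13·(1,0) + (0,1)
step 1: (40, 3)  from 3·(13,1) + (1,0)
step 2: (133, 10)  from 3·(40,3) + (13,1)
…
step 5: (5468, 411)  from 2·(2581,194) + (306,23)
step 6: (18985, 1427)  from 3·(5468,411) + (2581,194)
step 7: (62423, 4692)  from 3·(18985,1427) + (5468,411)
(x₁, y₁) = (62423, 4692);  62423² − 177·4692² = 1 ✓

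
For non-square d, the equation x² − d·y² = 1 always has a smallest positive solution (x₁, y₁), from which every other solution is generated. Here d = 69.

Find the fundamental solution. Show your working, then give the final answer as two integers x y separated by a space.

7775 936

√69 = [8; 3,3,1,4,1,3,3,16, …], period ℓ=8 (even) → k=7
a_0=8:  p_0=8·1+0=8,  q_0=8·0+1=1
a_1=3:  p_1=3·8+1=25,  q_1=3·1+0=3
a_2=3:  p_2=3·25+8=83,  q_2=3·3+1=10
…
a_4=4:  p_4=4·108+83=515,  q_4=4·13+10=62
a_5=1:  p_5=1·515+108=623,  q_5=1·62+13=75
a_6=3:  p_6=3·623+515=2384,  q_6=3·75+62=287
a_7=3:  p_7=3·2384+623=7775,  q_7=3·287+75=936
fundamental: x₁=7775, y₁=936  (since 60450625 − 69·876096 = 1)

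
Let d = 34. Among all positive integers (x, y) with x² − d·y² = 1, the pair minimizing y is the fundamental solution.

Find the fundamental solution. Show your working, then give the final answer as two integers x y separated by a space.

35 6

√34 → a₀=5, period (1,4,1,10); ℓ=4 even so k=3
a_0=5:  p_0=5·1+0=5,  q_0=5·0+1=1
a_1=1:  p_1=1·5+1=6,  q_1=1·1+0=1
a_2=4:  p_2=4·6+5=29,  q_2=4·1+1=5
a_3=1:  p_3=1·29+6=35,  q_3=1·5+1=6
(x₁, y₁) = (35, 6);  35² − 34·6² = 1 ✓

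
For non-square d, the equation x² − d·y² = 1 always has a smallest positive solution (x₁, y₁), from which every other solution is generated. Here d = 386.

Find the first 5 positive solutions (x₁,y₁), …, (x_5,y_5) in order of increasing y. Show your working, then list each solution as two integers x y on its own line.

111555 5678
24889036049 1266818580
5552992832780835 282639893378122
1238928230896843060801 63059786610325980840
276417277589841662462530275 14069268990347189691834278

d=386: √d = [19; 1,1,1,4,1,18,1,4,1,1,1,38] (ℓ=12, even), read p_11/q_11
k=0  a_k=19  p_k/q_k = 19/1
k=1  a_k=1  p_k/q_k = 20/1
…
k=4  a_k=4  p_k/q_k = 275/14
k=5  a_k=1  p_k/q_k = 334/17
k=6  a_k=18  p_k/q_k = 6287/320
k=7  a_k=1  p_k/q_k = 6621/337
…
k=10  a_k=1  p_k/q_k = 72163/3673
k=11  a_k=1  p_k/q_k = 111555/5678
(x₁, y₁) = (111555, 5678);  111555² − 386·5678² = 1 ✓
(x_2, y_2) = (111555·111555 + 386·5678·5678, 111555·5678 + 5678·111555) = (24889036049, 1266818580)
(x_3, y_3) = (111555·24889036049 + 386·5678·1266818580, 111555·1266818580 + 5678·24889036049) = (5552992832780835, 282639893378122)
(x_4, y_4) = (111555·5552992832780835 + 386·5678·282639893378122, 111555·282639893378122 + 5678·5552992832780835) = (1238928230896843060801, 63059786610325980840)
(x_5, y_5) = (111555·1238928230896843060801 + 386·5678·63059786610325980840, 111555·63059786610325980840 + 5678·1238928230896843060801) = (276417277589841662462530275, 14069268990347189691834278)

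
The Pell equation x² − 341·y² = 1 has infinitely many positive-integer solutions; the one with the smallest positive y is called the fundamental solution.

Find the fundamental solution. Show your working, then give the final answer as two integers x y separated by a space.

10626551 575460

[18; 2,6,1,8,2,…,6,2,36] for √341; ℓ=14 ⇒ convergent index 13
i=0: a=18 ⇒ p=18, q=1
i=1: a=2 ⇒ p=37, q=2
i=2: a=6 ⇒ p=240, q=13
i=3: a=1 ⇒ p=277, q=15
i=4: a=8 ⇒ p=2456, q=133
i=5: a=2 ⇒ p=5189, q=281
i=6: a=1 ⇒ p=7645, q=414
i=7: a=2 ⇒ p=20479, q=1109
…
i=9: a=2 ⇒ p=76727, q=4155
…
i=11: a=1 ⇒ p=718667, q=38918
i=12: a=6 ⇒ p=4953942, q=268271
i=13: a=2 ⇒ p=10626551, q=575460
fundamental: x₁=10626551, y₁=575460  (since 112923586155601 − 341·331154211600 = 1)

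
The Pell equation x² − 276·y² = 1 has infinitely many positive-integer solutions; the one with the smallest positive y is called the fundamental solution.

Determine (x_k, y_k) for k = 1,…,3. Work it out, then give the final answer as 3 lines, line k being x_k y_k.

7775 468
120901249 7277400
1880014414175 113163569532

d=276: √d = [16; 1,1,1,1,2,2,2,1,1,1,1,32] (ℓ=12, even), read p_11/q_11
a_0=16:  p_0=16·1+0=16,  q_0=16·0+1=1
…
a_4=1:  p_4=1·50+33=83,  q_4=1·3+2=5
…
a_7=2:  p_7=2·515+216=1246,  q_7=2·31+13=75
…
a_10=1:  p_10=1·3007+1761=4768,  q_10=1·181+106=287
a_11=1:  p_11=1·4768+3007=7775,  q_11=1·287+181=468
→ (7775, 468).  Check: 7775²=60450625, 276·468²=60450624, difference 1.
(x_2, y_2) = (7775·7775 + 276·468·468, 7775·468 + 468·7775) = (120901249, 7277400)
(x_3, y_3) = (7775·120901249 + 276·468·7277400, 7775·7277400 + 468·120901249) = (1880014414175, 113163569532)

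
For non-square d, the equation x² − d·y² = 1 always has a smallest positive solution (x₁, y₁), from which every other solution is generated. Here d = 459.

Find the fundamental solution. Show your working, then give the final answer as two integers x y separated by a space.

499850 23331

√459 → a₀=21, period (2,2,1,4,21,4,1,2,2,42); ℓ=10 even so k=9
k=0  a_k=21  p_k/q_k = 21/1
k=1  a_k=2  p_k/q_k = 43/2
…
k=3  a_k=1  p_k/q_k = 150/7
k=4  a_k=4  p_k/q_k = 707/33
k=5  a_k=21  p_k/q_k = 14997/700
…
k=7  a_k=1  p_k/q_k = 75692/3533
k=8  a_k=2  p_k/q_k = 212079/9899
k=9  a_k=2  p_k/q_k = 499850/23331
→ (499850, 23331).  Check: 499850²=249850022500, 459·23331²=249850022499, difference 1.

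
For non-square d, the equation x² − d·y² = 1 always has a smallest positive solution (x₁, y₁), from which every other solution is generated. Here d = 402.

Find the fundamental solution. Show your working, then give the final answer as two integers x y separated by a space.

[20; 20,40] for √402; ℓ=2 ⇒ convergent index 1
k=0  a_k=20  p_k/q_k = 20/1
k=1  a_k=20  p_k/q_k = 401/20
fundamental: x₁=401, y₁=20  (since 160801 − 402·400 = 1)

401 20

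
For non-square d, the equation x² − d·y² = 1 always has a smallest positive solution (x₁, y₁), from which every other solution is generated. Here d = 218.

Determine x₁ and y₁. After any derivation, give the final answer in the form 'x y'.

d=218: √d = [14; 1,3,3,1,28] (ℓ=5, odd), read p_9/q_9
k=0  a_k=14  p_k/q_k = 14/1
…
k=2  a_k=3  p_k/q_k = 59/4
k=3  a_k=3  p_k/q_k = 192/13
k=4  a_k=1  p_k/q_k = 251/17
k=5  a_k=28  p_k/q_k = 7220/489
…
k=8  a_k=3  p_k/q_k = 96370/6527
k=9  a_k=1  p_k/q_k = 126003/8534
(x₁, y₁) = (126003, 8534);  126003² − 218·8534² = 1 ✓

126003 8534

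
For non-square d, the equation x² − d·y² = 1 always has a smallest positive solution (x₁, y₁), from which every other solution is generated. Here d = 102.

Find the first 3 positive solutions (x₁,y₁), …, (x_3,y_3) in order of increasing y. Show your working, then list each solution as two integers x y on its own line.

[10; 10,20] for √102; ℓ=2 ⇒ convergent index 1
k=0  a_k=10  p_k/q_k = 10/1
k=1  a_k=10  p_k/q_k = 101/10
(x₁, y₁) = (101, 10);  101² − 102·10² = 1 ✓
k=2:  x_2 = 101·101+102·10·10 = 20401,  y_2 = 101·10+10·101 = 2020
k=3:  x_3 = 101·20401+102·10·2020 = 4120901,  y_3 = 101·2020+10·20401 = 408030

101 10
20401 2020
4120901 408030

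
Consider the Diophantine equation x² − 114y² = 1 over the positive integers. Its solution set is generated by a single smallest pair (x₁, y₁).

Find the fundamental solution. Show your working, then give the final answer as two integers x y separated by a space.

√114 = [10; 1,2,10,2,1,20, …], period ℓ=6 (even) → k=5
a_0=10:  p_0=10·1+0=10,  q_0=10·0+1=1
a_1=1:  p_1=1·10+1=11,  q_1=1·1+0=1
a_2=2:  p_2=2·11+10=32,  q_2=2·1+1=3
a_3=10:  p_3=10·32+11=331,  q_3=10·3+1=31
a_4=2:  p_4=2·331+32=694,  q_4=2·31+3=65
a_5=1:  p_5=1·694+331=1025,  q_5=1·65+31=96
fundamental: x₁=1025, y₁=96  (since 1050625 − 114·9216 = 1)

1025 96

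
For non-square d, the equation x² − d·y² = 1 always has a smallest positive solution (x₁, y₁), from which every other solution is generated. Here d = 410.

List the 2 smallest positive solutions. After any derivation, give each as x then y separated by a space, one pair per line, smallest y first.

√410 = [20; 4,40, …], period ℓ=2 (even) → k=1
k=0  a_k=20  p_k/q_k = 20/1
k=1  a_k=4  p_k/q_k = 81/4
fundamental: x₁=81, y₁=4  (since 6561 − 410·16 = 1)
n=2: (81,4)∘(81,4) = (81·81+410·4·4, 81·4+4·81) = (13121,648)

81 4
13121 648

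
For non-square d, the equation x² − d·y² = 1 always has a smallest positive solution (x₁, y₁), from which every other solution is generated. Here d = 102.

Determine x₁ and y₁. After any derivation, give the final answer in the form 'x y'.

101 10

[10; 10,20] for √102; ℓ=2 ⇒ convergent index 1
step 0: (10, 1)  from 10·(1,0) + (0,1)
step 1: (101, 10)  from 10·(10,1) + (1,0)
(x₁, y₁) = (101, 10);  101² − 102·10² = 1 ✓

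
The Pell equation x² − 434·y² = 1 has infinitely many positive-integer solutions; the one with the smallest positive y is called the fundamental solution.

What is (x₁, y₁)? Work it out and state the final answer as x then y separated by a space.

125 6

√434 → a₀=20, period (1,4,1,40); ℓ=4 even so k=3
i=0: a=20 ⇒ p=20, q=1
i=1: a=1 ⇒ p=21, q=1
i=2: a=4 ⇒ p=104, q=5
i=3: a=1 ⇒ p=125, q=6
fundamental: x₁=125, y₁=6  (since 15625 − 434·36 = 1)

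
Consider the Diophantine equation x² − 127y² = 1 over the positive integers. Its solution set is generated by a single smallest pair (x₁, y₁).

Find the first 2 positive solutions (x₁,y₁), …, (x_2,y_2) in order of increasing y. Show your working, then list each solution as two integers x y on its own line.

√127 = [11; 3,1,2,2,7,11,7,2,2,1,3,22, …], period ℓ=12 (even) → k=11
i=0: a=11 ⇒ p=11, q=1
…
i=3: a=2 ⇒ p=124, q=11
…
i=7: a=7 ⇒ p=171701, q=15236
…
i=9: a=2 ⇒ p=906941, q=80478
i=10: a=1 ⇒ p=1274561, q=113099
i=11: a=3 ⇒ p=4730624, q=419775
fundamental: x₁=4730624, y₁=419775  (since 22378803429376 − 127·176211050625 = 1)
n=2: (4730624,419775)∘(4730624,419775) = (4730624·4730624+127·419775·419775, 4730624·419775+419775·4730624) = (44757606858751,3971595379200)

4730624 419775
44757606858751 3971595379200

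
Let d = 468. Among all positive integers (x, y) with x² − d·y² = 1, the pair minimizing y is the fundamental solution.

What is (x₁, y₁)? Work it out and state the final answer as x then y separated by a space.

√468 → a₀=21, period (1,1,1,2,1,1,1,42); ℓ=8 even so k=7
step 0: (21, 1)  from 21·(1,0) + (0,1)
…
step 3: (65, 3)  from 1·(43,2) + (22,1)
step 4: (173, 8)  from 2·(65,3) + (43,2)
…
step 6: (411, 19)  from 1·(238,11) + (173,8)
step 7: (649, 30)  from 1·(411,19) + (238,11)
fundamental: x₁=649, y₁=30  (since 421201 − 468·900 = 1)

649 30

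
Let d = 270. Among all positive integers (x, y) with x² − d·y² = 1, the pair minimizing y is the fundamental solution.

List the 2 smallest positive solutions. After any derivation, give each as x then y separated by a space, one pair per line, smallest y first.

5291 322
55989361 3407404

√270 = [16; 2,3,6,3,2,32, …], period ℓ=6 (even) → k=5
step 0: (16, 1)  from 16·(1,0) + (0,1)
…
step 2: (115, 7)  from 3·(33,2) + (16,1)
…
step 4: (2284, 139)  from 3·(723,44) + (115,7)
step 5: (5291, 322)  from 2·(2284,139) + (723,44)
fundamental: x₁=5291, y₁=322  (since 27994681 − 270·103684 = 1)
(x_2, y_2) = (5291·5291 + 270·322·322, 5291·322 + 322·5291) = (55989361, 3407404)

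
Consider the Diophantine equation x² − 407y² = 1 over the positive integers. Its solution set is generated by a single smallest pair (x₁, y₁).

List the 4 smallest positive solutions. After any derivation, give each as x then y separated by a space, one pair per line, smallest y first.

[20; 5,1,2,1,5,40] for √407; ℓ=6 ⇒ convergent index 5
step 0: (20, 1)  from 20·(1,0) + (0,1)
step 1: (101, 5)  from 5·(20,1) + (1,0)
…
step 4: (464, 23)  from 1·(343,17) + (121,6)
step 5: (2663, 132)  from 5·(464,23) + (343,17)
(x₁, y₁) = (2663, 132);  2663² − 407·132² = 1 ✓
n=2: (2663,132)∘(2663,132) = (2663·2663+407·132·132, 2663·132+132·2663) = (14183137,703032)
n=3: (14183137,703032)∘(2663,132) = (2663·14183137+407·132·703032, 2663·703032+132·14183137) = (75539384999,3744348300)
n=4: (75539384999,3744348300)∘(2663,132) = (2663·75539384999+407·132·3744348300, 2663·3744348300+132·75539384999) = (402322750321537,19942398342768)

2663 132
14183137 703032
75539384999 3744348300
402322750321537 19942398342768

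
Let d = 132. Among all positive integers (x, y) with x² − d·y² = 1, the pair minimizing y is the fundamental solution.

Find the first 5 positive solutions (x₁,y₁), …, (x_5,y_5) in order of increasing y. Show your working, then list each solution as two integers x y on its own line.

√132 = [11; 2,22, …], period ℓ=2 (even) → k=1
i=0: a=11 ⇒ p=11, q=1
i=1: a=2 ⇒ p=23, q=2
fundamental: x₁=23, y₁=2  (since 529 − 132·4 = 1)
(23+2√132)^2 = 1057 + 92√132
(23+2√132)^3 = 48599 + 4230√132
(23+2√132)^4 = 2234497 + 194488√132
(23+2√132)^5 = 102738263 + 8942218√132

23 2
1057 92
48599 4230
2234497 194488
102738263 8942218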